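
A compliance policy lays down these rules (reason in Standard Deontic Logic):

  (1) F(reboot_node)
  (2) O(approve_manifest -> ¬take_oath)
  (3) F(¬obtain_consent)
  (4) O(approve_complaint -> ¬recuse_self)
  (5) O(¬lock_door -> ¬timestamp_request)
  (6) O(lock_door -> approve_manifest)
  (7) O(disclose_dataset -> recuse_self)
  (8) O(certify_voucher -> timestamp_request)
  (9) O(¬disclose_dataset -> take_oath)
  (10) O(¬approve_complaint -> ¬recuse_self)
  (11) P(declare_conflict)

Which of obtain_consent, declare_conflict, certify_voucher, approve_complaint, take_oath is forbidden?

certify_voucher

By case analysis on approve_complaint: premise 4 gives O(approve_complaint -> ¬recuse_self) and premise 10 gives O(¬approve_complaint -> ¬recuse_self), so O(¬recuse_self) either way.
Premise 7 is O(disclose_dataset -> recuse_self); contrapositively O(¬recuse_self -> ¬disclose_dataset). Since O(¬recuse_self) holds, K gives O(¬disclose_dataset).
Applying K to premise 9 (O(¬disclose_dataset -> take_oath)) and O(¬disclose_dataset) yields O(take_oath).
The contrapositive of premise 2 (O(approve_manifest -> ¬take_oath)) is O(take_oath -> ¬approve_manifest), and O(take_oath) is already established, so O(¬approve_manifest).
Premise 6, O(lock_door -> approve_manifest), contraposes to O(¬approve_manifest -> ¬lock_door); with O(¬approve_manifest) we get O(¬lock_door).
From O(¬lock_door) and premise 5, O(¬lock_door -> ¬timestamp_request), we obtain O(¬timestamp_request).
Premise 8 is O(certify_voucher -> timestamp_request); contrapositively O(¬timestamp_request -> ¬certify_voucher). Since O(¬timestamp_request) holds, K gives O(¬certify_voucher).
So O(¬certify_voucher) holds, i.e. certify_voucher is forbidden. None of the other listed options is forbidden under the premises.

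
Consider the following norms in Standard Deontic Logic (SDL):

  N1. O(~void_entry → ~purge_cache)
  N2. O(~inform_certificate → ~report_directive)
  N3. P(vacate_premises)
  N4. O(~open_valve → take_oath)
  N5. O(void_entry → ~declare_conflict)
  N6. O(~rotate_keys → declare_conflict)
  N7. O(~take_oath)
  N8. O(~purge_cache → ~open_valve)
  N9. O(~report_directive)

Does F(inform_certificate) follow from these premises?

Premise 2 is O(~inform_certificate → ~report_directive); even if O(~report_directive) held, inferring O(~inform_certificate) would be affirming the consequent — invalid.
No other premise forces O(~inform_certificate). An ideal world satisfying every premise can still have inform_certificate true, so F(inform_certificate) is not derivable.

No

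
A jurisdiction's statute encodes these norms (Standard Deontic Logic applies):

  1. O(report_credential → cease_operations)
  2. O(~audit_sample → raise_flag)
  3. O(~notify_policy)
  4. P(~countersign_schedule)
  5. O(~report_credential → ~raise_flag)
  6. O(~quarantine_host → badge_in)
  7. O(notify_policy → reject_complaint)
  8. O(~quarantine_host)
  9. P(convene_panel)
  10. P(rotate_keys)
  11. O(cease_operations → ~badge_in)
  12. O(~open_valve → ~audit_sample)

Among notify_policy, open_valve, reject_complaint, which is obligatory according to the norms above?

open_valve

From premise 8 we have O(~quarantine_host).
Premise 6 is O(~quarantine_host → badge_in); since O(~quarantine_host), deontic closure gives O(badge_in).
The contrapositive of premise 11 (O(cease_operations → ~badge_in)) is O(badge_in → ~cease_operations), and O(badge_in) is already established, so O(~cease_operations).
The contrapositive of premise 1 (O(report_credential → cease_operations)) is O(~cease_operations → ~report_credential), and O(~cease_operations) is already established, so O(~report_credential).
From O(~report_credential) and premise 5, O(~report_credential → ~raise_flag), we obtain O(~raise_flag).
Premise 2, O(~audit_sample → raise_flag), contraposes to O(~raise_flag → audit_sample); with O(~raise_flag) we get O(audit_sample).
Premise 12 is O(~open_valve → ~audit_sample); contrapositively O(audit_sample → open_valve). Since O(audit_sample) holds, K gives O(open_valve).
So O(open_valve) holds — open_valve is obligatory. None of the other listed options is made obligatory by any chain of premises.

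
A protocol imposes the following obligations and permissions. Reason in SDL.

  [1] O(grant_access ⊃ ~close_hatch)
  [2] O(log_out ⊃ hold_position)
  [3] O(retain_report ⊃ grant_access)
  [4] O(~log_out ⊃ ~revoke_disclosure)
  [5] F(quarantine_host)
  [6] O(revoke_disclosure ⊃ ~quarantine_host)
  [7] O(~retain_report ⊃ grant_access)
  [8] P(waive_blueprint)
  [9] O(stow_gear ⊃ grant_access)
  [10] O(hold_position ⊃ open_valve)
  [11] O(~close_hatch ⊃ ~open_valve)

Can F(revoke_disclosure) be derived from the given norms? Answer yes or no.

Yes

Premises 7 and 3 cover both cases: O(~retain_report ⊃ grant_access) and O(retain_report ⊃ grant_access). Since ~retain_report ∨ retain_report is a tautology, O(grant_access) follows.
From O(grant_access) and premise 1, O(grant_access ⊃ ~close_hatch), we obtain O(~close_hatch).
Premise 11 is O(~close_hatch ⊃ ~open_valve); since O(~close_hatch), deontic closure gives O(~open_valve).
Premise 10 is O(hold_position ⊃ open_valve); contrapositively O(~open_valve ⊃ ~hold_position). Since O(~open_valve) holds, K gives O(~hold_position).
Premise 2, O(log_out ⊃ hold_position), contraposes to O(~hold_position ⊃ ~log_out); with O(~hold_position) we get O(~log_out).
With premise 4, O(~log_out ⊃ ~revoke_disclosure), the K-axiom yields O(~revoke_disclosure).
Premises 5, 6, 8, 9 do not contribute to this derivation.
So O(~revoke_disclosure) holds, i.e. F(revoke_disclosure). The claim follows.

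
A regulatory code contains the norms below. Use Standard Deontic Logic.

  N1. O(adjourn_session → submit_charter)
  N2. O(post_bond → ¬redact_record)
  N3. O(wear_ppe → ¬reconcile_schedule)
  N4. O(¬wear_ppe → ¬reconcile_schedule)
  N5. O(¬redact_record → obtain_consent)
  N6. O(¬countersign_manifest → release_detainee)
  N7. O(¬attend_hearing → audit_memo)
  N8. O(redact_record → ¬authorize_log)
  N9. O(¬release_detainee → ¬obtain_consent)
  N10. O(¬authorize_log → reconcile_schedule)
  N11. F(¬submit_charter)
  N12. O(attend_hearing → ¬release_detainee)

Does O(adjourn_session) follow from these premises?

No

Premise 1 is O(adjourn_session → submit_charter); even if O(submit_charter) held, inferring O(adjourn_session) would be affirming the consequent — invalid.
No other premise forces O(adjourn_session). An ideal world satisfying every premise can still have adjourn_session false, so O(adjourn_session) is not derivable.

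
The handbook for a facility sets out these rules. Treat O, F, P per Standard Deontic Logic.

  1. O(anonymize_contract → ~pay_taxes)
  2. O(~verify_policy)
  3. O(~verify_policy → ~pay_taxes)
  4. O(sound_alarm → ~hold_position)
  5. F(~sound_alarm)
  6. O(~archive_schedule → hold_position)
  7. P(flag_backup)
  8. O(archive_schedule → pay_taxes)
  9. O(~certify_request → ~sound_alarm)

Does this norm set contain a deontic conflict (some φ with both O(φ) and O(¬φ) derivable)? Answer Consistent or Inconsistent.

Premise 2 gives O(~verify_policy).
From O(~verify_policy) and premise 3, O(~verify_policy → ~pay_taxes), we obtain O(~pay_taxes).
Premise 8, O(archive_schedule → pay_taxes), contraposes to O(~pay_taxes → ~archive_schedule); with O(~pay_taxes) we get O(~archive_schedule).
From O(~archive_schedule) and premise 6, O(~archive_schedule → hold_position), we obtain O(hold_position).
Premise 4 is O(sound_alarm → ~hold_position); contrapositively O(hold_position → ~sound_alarm). Since O(hold_position) holds, K gives O(~sound_alarm).
Yet premise 5 is F(~sound_alarm), i.e. O(sound_alarm).
We now have both O(~sound_alarm) and O(sound_alarm) — sound_alarm is simultaneously obligatory and forbidden, violating the D-axiom.

Inconsistent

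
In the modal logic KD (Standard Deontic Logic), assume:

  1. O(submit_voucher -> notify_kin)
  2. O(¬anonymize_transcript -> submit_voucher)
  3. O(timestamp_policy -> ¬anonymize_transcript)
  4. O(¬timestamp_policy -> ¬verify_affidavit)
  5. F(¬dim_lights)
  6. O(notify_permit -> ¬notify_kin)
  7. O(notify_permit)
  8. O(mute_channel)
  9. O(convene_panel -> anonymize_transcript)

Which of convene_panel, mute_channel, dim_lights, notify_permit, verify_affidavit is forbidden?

Premise 7 states O(notify_permit) outright.
Premise 6 is O(notify_permit -> ¬notify_kin); since O(notify_permit), deontic closure gives O(¬notify_kin).
The contrapositive of premise 1 (O(submit_voucher -> notify_kin)) is O(¬notify_kin -> ¬submit_voucher), and O(¬notify_kin) is already established, so O(¬submit_voucher).
Premise 2 is O(¬anonymize_transcript -> submit_voucher); contrapositively O(¬submit_voucher -> anonymize_transcript). Since O(¬submit_voucher) holds, K gives O(anonymize_transcript).
Premise 3, O(timestamp_policy -> ¬anonymize_transcript), contraposes to O(anonymize_transcript -> ¬timestamp_policy); with O(anonymize_transcript) we get O(¬timestamp_policy).
From O(¬timestamp_policy) and premise 4, O(¬timestamp_policy -> ¬verify_affidavit), we obtain O(¬verify_affidavit).
So O(¬verify_affidavit) holds, i.e. verify_affidavit is forbidden. None of the other listed options is forbidden under the premises.

verify_affidavit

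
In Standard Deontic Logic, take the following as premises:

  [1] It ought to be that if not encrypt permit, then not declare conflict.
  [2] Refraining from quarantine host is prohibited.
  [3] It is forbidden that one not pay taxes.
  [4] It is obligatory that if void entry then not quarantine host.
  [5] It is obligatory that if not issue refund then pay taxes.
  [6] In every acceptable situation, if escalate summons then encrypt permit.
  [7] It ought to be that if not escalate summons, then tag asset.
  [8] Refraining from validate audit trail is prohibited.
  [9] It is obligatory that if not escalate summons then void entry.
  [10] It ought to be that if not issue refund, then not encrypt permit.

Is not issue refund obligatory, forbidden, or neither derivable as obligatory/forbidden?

Forbidden

F(¬quarantine_host) at premise 2 means O(quarantine_host).
Premise 4 is O(void_entry → ¬quarantine_host); contrapositively O(quarantine_host → ¬void_entry). Since O(quarantine_host) holds, K gives O(¬void_entry).
Premise 9, O(¬escalate_summons → void_entry), contraposes to O(¬void_entry → escalate_summons); with O(¬void_entry) we get O(escalate_summons).
Applying K to premise 6 (O(escalate_summons → encrypt_permit)) and O(escalate_summons) yields O(encrypt_permit).
Premise 10 is O(¬issue_refund → ¬encrypt_permit); contrapositively O(encrypt_permit → issue_refund). Since O(encrypt_permit) holds, K gives O(issue_refund).
Premises 1, 3, 5, 7, 8 do not contribute to this derivation.
Thus O(issue_refund), which is F(¬issue_refund): ¬issue_refund is forbidden.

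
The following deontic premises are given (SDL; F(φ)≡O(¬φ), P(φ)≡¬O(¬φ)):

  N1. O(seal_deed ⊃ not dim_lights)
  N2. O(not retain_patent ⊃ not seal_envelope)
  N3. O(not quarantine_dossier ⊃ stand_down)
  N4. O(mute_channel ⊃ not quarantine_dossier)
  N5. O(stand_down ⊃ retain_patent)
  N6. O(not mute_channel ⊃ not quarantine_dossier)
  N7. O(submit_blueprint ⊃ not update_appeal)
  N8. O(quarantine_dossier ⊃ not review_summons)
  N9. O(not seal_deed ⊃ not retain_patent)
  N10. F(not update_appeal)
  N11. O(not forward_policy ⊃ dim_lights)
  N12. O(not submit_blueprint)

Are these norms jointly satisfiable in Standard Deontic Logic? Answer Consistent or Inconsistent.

Consistent

Premise 7 is O(submit_blueprint ⊃ not update_appeal), but O(submit_blueprint) is not derivable from the premises, so it does not yield O(not update_appeal).
So O(not update_appeal) is not derivable, and the apparent clash with O(update_appeal) does not arise.
A world satisfying every obligation exists (e.g. dim_lights=false, forward_policy=true, mute_channel=false, quarantine_dossier=false, retain_patent=true, review_summons=false, seal_deed=true, seal_envelope=false, stand_down=true, submit_blueprint=false, update_appeal=true); no atom is both obligatory and forbidden, so the set is consistent.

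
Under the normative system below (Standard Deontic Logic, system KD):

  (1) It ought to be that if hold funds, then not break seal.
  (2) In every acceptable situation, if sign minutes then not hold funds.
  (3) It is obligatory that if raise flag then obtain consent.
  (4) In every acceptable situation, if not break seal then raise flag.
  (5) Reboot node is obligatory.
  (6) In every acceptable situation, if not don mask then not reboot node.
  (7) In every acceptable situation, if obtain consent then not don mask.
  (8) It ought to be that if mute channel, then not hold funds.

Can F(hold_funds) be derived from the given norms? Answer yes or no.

Yes

Premise 5 gives O(reboot_node).
The contrapositive of premise 6 (O(¬don_mask → ¬reboot_node)) is O(reboot_node → don_mask), and O(reboot_node) is already established, so O(don_mask).
The contrapositive of premise 7 (O(obtain_consent → ¬don_mask)) is O(don_mask → ¬obtain_consent), and O(don_mask) is already established, so O(¬obtain_consent).
Premise 3, O(raise_flag → obtain_consent), contraposes to O(¬obtain_consent → ¬raise_flag); with O(¬obtain_consent) we get O(¬raise_flag).
Premise 4, O(¬break_seal → raise_flag), contraposes to O(¬raise_flag → break_seal); with O(¬raise_flag) we get O(break_seal).
Premise 1, O(hold_funds → ¬break_seal), contraposes to O(break_seal → ¬hold_funds); with O(break_seal) we get O(¬hold_funds).
Premises 2, 8 do not contribute to this derivation.
So O(¬hold_funds) holds, i.e. F(hold_funds). The claim follows.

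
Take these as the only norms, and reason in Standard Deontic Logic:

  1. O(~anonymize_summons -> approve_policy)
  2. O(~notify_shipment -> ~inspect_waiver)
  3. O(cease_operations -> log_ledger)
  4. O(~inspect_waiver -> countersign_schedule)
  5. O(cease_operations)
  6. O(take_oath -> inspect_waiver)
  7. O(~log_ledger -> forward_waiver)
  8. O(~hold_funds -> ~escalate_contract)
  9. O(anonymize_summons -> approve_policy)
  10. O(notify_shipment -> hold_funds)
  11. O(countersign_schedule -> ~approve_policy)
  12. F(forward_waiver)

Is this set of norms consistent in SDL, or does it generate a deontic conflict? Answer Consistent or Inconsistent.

Consistent

Premise 7 is O(~log_ledger -> forward_waiver), but O(~log_ledger) is not derivable from the premises, so it does not yield O(forward_waiver).
So O(forward_waiver) is not derivable, and the apparent clash with O(~forward_waiver) does not arise.
A world satisfying every obligation exists (e.g. anonymize_summons=false, approve_policy=true, cease_operations=true, countersign_schedule=false, escalate_contract=false, forward_waiver=false, hold_funds=true, inspect_waiver=true, log_ledger=true, notify_shipment=true, take_oath=false); no atom is both obligatory and forbidden, so the set is consistent.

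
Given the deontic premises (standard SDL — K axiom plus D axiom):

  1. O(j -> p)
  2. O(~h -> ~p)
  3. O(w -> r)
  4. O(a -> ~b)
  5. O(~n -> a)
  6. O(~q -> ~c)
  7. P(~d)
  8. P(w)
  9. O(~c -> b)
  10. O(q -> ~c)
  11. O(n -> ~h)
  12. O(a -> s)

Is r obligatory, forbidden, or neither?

Neither

Premise 3 is O(w -> r), but O(w) is not derivable from the premises (the permission P(w) asserts only ~O(~w), not O(w)), so it does not yield O(r).
No premise or chain of K-axiom applications forces O(r), and none forces O(~r). So r is neither obligatory nor forbidden under these norms.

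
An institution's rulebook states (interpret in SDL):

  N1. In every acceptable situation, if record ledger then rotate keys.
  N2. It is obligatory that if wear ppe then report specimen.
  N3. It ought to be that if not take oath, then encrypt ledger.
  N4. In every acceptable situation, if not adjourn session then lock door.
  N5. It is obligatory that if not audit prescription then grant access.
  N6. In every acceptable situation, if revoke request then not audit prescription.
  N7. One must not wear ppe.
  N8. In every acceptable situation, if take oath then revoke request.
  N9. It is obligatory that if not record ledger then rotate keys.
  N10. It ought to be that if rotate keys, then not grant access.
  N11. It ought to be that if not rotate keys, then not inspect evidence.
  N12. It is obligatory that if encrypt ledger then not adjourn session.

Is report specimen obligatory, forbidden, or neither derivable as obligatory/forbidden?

Neither

Premise 2 is O(wear_ppe → report_specimen), but O(wear_ppe) is not derivable from the premises, so it does not yield O(report_specimen).
No premise or chain of K-axiom applications forces O(report_specimen), and none forces O(¬report_specimen). So report_specimen is neither obligatory nor forbidden under these norms.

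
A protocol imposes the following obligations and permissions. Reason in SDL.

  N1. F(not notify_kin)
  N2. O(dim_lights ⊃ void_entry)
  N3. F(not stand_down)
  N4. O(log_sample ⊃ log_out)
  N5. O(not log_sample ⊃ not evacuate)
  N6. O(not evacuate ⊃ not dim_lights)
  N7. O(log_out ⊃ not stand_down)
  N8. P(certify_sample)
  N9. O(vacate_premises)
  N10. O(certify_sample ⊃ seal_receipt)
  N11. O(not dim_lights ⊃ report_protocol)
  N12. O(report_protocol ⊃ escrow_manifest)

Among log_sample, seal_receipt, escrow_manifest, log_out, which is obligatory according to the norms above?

F(not stand_down) at premise 3 means O(stand_down).
The contrapositive of premise 7 (O(log_out ⊃ not stand_down)) is O(stand_down ⊃ not log_out), and O(stand_down) is already established, so O(not log_out).
Premise 4 is O(log_sample ⊃ log_out); contrapositively O(not log_out ⊃ not log_sample). Since O(not log_out) holds, K gives O(not log_sample).
Applying K to premise 5 (O(not log_sample ⊃ not evacuate)) and O(not log_sample) yields O(not evacuate).
With premise 6, O(not evacuate ⊃ not dim_lights), the K-axiom yields O(not dim_lights).
With premise 11, O(not dim_lights ⊃ report_protocol), the K-axiom yields O(report_protocol).
Applying K to premise 12 (O(report_protocol ⊃ escrow_manifest)) and O(report_protocol) yields O(escrow_manifest).
So O(escrow_manifest) holds — escrow_manifest is obligatory. None of the other listed options is made obligatory by any chain of premises.

escrow_manifest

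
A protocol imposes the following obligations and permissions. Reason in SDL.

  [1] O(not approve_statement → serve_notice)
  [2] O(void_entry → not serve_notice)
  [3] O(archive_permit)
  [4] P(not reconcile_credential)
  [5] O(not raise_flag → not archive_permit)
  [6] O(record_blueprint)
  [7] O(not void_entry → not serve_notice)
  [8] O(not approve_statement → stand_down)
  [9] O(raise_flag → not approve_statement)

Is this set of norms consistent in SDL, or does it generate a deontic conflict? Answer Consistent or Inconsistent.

By case analysis on not void_entry: premise 7 gives O(not void_entry → not serve_notice) and premise 2 gives O(void_entry → not serve_notice), so O(not serve_notice) either way.
Premise 1, O(not approve_statement → serve_notice), contraposes to O(not serve_notice → approve_statement); with O(not serve_notice) we get O(approve_statement).
Premise 9 is O(raise_flag → not approve_statement); contrapositively O(approve_statement → not raise_flag). Since O(approve_statement) holds, K gives O(not raise_flag).
Premise 5 is O(not raise_flag → not archive_permit); since O(not raise_flag), deontic closure gives O(not archive_permit).
Yet premise 3 states O(archive_permit).
We now have both O(not archive_permit) and O(archive_permit) — archive_permit is simultaneously obligatory and forbidden, violating the D-axiom.

Inconsistent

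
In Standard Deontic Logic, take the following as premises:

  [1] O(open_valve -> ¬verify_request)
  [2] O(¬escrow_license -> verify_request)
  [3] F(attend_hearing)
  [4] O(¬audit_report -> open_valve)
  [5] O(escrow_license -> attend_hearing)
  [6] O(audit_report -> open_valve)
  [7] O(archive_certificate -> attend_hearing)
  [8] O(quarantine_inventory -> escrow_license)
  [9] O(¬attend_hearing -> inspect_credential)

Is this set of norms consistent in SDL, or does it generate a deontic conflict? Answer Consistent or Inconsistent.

Premises 4 and 6 cover both cases: O(¬audit_report -> open_valve) and O(audit_report -> open_valve). Since ¬audit_report ∨ audit_report is a tautology, O(open_valve) follows.
With premise 1, O(open_valve -> ¬verify_request), the K-axiom yields O(¬verify_request).
The contrapositive of premise 2 (O(¬escrow_license -> verify_request)) is O(¬verify_request -> escrow_license), and O(¬verify_request) is already established, so O(escrow_license).
Premise 5 is O(escrow_license -> attend_hearing); since O(escrow_license), deontic closure gives O(attend_hearing).
Yet premise 3 is F(attend_hearing), i.e. O(¬attend_hearing).
We now have both O(attend_hearing) and O(¬attend_hearing) — attend_hearing is simultaneously obligatory and forbidden, violating the D-axiom.

Inconsistent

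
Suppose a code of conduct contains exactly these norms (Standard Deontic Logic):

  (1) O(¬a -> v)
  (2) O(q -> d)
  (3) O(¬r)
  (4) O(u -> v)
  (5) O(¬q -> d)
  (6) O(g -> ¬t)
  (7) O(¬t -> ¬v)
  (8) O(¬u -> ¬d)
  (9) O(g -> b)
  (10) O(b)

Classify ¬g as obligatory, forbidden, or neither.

Obligatory

Premises 2 and 5 cover both cases: O(q -> d) and O(¬q -> d). Since q ∨ ¬q is a tautology, O(d) follows.
The contrapositive of premise 8 (O(¬u -> ¬d)) is O(d -> u), and O(d) is already established, so O(u).
From O(u) and premise 4, O(u -> v), we obtain O(v).
Premise 7, O(¬t -> ¬v), contraposes to O(v -> t); with O(v) we get O(t).
Premise 6 is O(g -> ¬t); contrapositively O(t -> ¬g). Since O(t) holds, K gives O(¬g).
Premises 1, 3, 9, 10 do not contribute to this derivation.
Hence ¬g is obligatory.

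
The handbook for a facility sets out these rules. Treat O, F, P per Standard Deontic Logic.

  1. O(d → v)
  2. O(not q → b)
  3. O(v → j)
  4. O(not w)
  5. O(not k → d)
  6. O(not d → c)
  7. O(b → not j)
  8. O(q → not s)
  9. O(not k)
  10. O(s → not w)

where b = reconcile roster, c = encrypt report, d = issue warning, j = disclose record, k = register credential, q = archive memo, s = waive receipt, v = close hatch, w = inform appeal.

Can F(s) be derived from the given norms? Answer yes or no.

Yes

Premise 9 gives O(not k).
With premise 5, O(not k → d), the K-axiom yields O(d).
Premise 1 is O(d → v); since O(d), deontic closure gives O(v).
Premise 3 is O(v → j); since O(v), deontic closure gives O(j).
Premise 7 is O(b → not j); contrapositively O(j → not b). Since O(j) holds, K gives O(not b).
The contrapositive of premise 2 (O(not q → b)) is O(not b → q), and O(not b) is already established, so O(q).
Applying K to premise 8 (O(q → not s)) and O(q) yields O(not s).
Premises 4, 6, 10 do not contribute to this derivation.
So O(not s) holds, i.e. F(s). The claim follows.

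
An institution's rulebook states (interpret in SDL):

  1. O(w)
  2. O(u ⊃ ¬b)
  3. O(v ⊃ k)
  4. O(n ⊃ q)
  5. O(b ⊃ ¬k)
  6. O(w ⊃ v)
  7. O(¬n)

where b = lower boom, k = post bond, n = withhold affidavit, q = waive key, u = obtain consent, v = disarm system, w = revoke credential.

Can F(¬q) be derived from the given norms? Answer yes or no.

No

Premise 4 is O(n ⊃ q), but O(n) is not derivable from the premises, so it does not yield O(q).
No other premise forces O(q). An ideal world satisfying every premise can still have ¬q true, so F(¬q) is not derivable.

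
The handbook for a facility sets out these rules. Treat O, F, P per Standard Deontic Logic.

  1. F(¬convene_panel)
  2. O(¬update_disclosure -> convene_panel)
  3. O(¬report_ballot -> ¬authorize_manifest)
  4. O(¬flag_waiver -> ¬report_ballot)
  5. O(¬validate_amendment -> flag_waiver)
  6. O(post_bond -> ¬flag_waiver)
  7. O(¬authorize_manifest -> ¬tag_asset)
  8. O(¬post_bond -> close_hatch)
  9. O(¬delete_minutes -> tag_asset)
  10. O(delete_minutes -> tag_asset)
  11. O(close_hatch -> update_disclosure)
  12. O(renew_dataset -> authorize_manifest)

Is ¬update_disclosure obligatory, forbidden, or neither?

Forbidden

By case analysis on ¬delete_minutes: premise 9 gives O(¬delete_minutes -> tag_asset) and premise 10 gives O(delete_minutes -> tag_asset), so O(tag_asset) either way.
The contrapositive of premise 7 (O(¬authorize_manifest -> ¬tag_asset)) is O(tag_asset -> authorize_manifest), and O(tag_asset) is already established, so O(authorize_manifest).
Premise 3, O(¬report_ballot -> ¬authorize_manifest), contraposes to O(authorize_manifest -> report_ballot); with O(authorize_manifest) we get O(report_ballot).
The contrapositive of premise 4 (O(¬flag_waiver -> ¬report_ballot)) is O(report_ballot -> flag_waiver), and O(report_ballot) is already established, so O(flag_waiver).
The contrapositive of premise 6 (O(post_bond -> ¬flag_waiver)) is O(flag_waiver -> ¬post_bond), and O(flag_waiver) is already established, so O(¬post_bond).
Premise 8 is O(¬post_bond -> close_hatch); since O(¬post_bond), deontic closure gives O(close_hatch).
From O(close_hatch) and premise 11, O(close_hatch -> update_disclosure), we obtain O(update_disclosure).
Premises 1, 2, 5, 12 do not contribute to this derivation.
Thus O(update_disclosure), which is F(¬update_disclosure): ¬update_disclosure is forbidden.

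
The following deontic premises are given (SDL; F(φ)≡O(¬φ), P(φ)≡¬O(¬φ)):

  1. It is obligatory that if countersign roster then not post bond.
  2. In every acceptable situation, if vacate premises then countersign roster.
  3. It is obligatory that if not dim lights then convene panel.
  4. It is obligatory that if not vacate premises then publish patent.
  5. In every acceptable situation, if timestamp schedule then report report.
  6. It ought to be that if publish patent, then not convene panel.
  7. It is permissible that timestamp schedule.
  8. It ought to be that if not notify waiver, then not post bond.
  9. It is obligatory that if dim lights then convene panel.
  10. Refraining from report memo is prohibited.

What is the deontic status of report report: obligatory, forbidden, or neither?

Neither

Premise 5 is O(timestamp_schedule → report_report), but O(timestamp_schedule) is not derivable from the premises (the permission P(timestamp_schedule) asserts only ¬O(¬timestamp_schedule), not O(timestamp_schedule)), so it does not yield O(report_report).
No premise or chain of K-axiom applications forces O(report_report), and none forces O(¬report_report). So report_report is neither obligatory nor forbidden under these norms.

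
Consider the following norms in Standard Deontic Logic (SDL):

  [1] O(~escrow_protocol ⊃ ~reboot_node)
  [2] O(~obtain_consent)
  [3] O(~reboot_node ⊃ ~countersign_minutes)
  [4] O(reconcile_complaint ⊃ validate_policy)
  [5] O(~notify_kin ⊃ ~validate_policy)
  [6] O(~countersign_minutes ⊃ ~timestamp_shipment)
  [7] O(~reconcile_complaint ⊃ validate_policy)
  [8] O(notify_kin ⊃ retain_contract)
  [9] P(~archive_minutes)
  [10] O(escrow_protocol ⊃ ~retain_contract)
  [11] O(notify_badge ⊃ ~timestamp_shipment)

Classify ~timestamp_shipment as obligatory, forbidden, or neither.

Premises 4 and 7 are O(reconcile_complaint ⊃ validate_policy) and O(~reconcile_complaint ⊃ validate_policy); every ideal world satisfies reconcile_complaint or ~reconcile_complaint, so in either case validate_policy holds — hence O(validate_policy).
Premise 5 is O(~notify_kin ⊃ ~validate_policy); contrapositively O(validate_policy ⊃ notify_kin). Since O(validate_policy) holds, K gives O(notify_kin).
From O(notify_kin) and premise 8, O(notify_kin ⊃ retain_contract), we obtain O(retain_contract).
Premise 10, O(escrow_protocol ⊃ ~retain_contract), contraposes to O(retain_contract ⊃ ~escrow_protocol); with O(retain_contract) we get O(~escrow_protocol).
Applying K to premise 1 (O(~escrow_protocol ⊃ ~reboot_node)) and O(~escrow_protocol) yields O(~reboot_node).
From O(~reboot_node) and premise 3, O(~reboot_node ⊃ ~countersign_minutes), we obtain O(~countersign_minutes).
From O(~countersign_minutes) and premise 6, O(~countersign_minutes ⊃ ~timestamp_shipment), we obtain O(~timestamp_shipment).
Premises 2, 9, 11 do not contribute to this derivation.
Hence ~timestamp_shipment is obligatory.

Obligatory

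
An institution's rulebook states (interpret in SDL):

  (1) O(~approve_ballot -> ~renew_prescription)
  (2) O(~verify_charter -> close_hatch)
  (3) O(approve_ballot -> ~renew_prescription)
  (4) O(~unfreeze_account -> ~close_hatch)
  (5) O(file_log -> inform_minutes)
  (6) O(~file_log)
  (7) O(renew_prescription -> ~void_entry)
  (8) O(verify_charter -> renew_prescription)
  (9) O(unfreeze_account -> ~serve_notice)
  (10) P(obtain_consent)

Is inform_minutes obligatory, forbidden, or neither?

Premise 5 is O(file_log -> inform_minutes), but O(file_log) is not derivable from the premises, so it does not yield O(inform_minutes).
No premise or chain of K-axiom applications forces O(inform_minutes), and none forces O(~inform_minutes). So inform_minutes is neither obligatory nor forbidden under these norms.

Neither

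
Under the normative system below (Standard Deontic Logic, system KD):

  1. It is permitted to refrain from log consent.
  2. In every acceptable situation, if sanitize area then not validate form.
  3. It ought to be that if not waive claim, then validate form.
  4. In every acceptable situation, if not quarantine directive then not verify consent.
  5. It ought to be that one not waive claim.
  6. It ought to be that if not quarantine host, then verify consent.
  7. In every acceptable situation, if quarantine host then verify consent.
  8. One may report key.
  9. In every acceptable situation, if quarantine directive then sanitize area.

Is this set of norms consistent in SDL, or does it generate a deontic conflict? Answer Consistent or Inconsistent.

Inconsistent

Premises 7 and 6 cover both cases: O(quarantine_host → verify_consent) and O(¬quarantine_host → verify_consent). Since quarantine_host ∨ ¬quarantine_host is a tautology, O(verify_consent) follows.
Premise 4, O(¬quarantine_directive → ¬verify_consent), contraposes to O(verify_consent → quarantine_directive); with O(verify_consent) we get O(quarantine_directive).
Premise 9 is O(quarantine_directive → sanitize_area); since O(quarantine_directive), deontic closure gives O(sanitize_area).
From O(sanitize_area) and premise 2, O(sanitize_area → ¬validate_form), we obtain O(¬validate_form).
Premise 3 is O(¬waive_claim → validate_form); contrapositively O(¬validate_form → waive_claim). Since O(¬validate_form) holds, K gives O(waive_claim).
Yet premise 5 states O(¬waive_claim).
We now have both O(waive_claim) and O(¬waive_claim) — waive_claim is simultaneously obligatory and forbidden, violating the D-axiom.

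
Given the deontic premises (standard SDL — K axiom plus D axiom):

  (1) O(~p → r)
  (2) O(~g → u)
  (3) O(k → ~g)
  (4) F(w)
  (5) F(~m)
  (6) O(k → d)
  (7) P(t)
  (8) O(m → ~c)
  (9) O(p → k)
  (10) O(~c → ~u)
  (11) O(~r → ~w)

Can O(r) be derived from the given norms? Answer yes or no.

Yes

F(~m) at premise 5 means O(m).
From O(m) and premise 8, O(m → ~c), we obtain O(~c).
Premise 10 is O(~c → ~u); since O(~c), deontic closure gives O(~u).
The contrapositive of premise 2 (O(~g → u)) is O(~u → g), and O(~u) is already established, so O(g).
Premise 3 is O(k → ~g); contrapositively O(g → ~k). Since O(g) holds, K gives O(~k).
Premise 9, O(p → k), contraposes to O(~k → ~p); with O(~k) we get O(~p).
From O(~p) and premise 1, O(~p → r), we obtain O(r).
Premises 4, 6, 7, 11 do not contribute to this derivation.
So O(r) follows.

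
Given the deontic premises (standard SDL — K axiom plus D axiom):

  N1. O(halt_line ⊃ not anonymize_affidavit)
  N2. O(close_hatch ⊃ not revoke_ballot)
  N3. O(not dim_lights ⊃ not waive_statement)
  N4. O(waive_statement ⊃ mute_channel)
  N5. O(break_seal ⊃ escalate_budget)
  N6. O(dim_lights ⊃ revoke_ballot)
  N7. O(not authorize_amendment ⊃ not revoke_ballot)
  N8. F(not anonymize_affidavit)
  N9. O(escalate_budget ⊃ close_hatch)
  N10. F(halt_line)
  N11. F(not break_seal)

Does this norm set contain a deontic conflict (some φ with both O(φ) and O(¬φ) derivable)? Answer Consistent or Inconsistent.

Premise 1 is O(halt_line ⊃ not anonymize_affidavit), but O(halt_line) is not derivable from the premises, so it does not yield O(not anonymize_affidavit).
So O(not anonymize_affidavit) is not derivable, and the apparent clash with O(anonymize_affidavit) does not arise.
A world satisfying every obligation exists (e.g. anonymize_affidavit=true, authorize_amendment=false, break_seal=true, close_hatch=true, dim_lights=false, escalate_budget=true, halt_line=false, mute_channel=false, revoke_ballot=false, waive_statement=false); no atom is both obligatory and forbidden, so the set is consistent.

Consistent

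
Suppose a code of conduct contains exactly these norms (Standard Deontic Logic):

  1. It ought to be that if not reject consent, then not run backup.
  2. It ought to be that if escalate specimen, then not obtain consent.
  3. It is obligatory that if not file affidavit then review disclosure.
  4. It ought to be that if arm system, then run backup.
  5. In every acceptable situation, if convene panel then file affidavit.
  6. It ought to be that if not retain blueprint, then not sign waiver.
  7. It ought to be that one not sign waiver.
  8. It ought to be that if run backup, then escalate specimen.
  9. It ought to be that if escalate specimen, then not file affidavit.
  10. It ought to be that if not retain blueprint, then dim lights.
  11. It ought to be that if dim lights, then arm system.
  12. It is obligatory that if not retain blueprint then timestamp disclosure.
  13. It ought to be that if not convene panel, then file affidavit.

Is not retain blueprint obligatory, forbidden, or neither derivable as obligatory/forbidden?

Premises 5 and 13 are O(convene_panel → file_affidavit) and O(¬convene_panel → file_affidavit); every ideal world satisfies convene_panel or ¬convene_panel, so in either case file_affidavit holds — hence O(file_affidavit).
The contrapositive of premise 9 (O(escalate_specimen → ¬file_affidavit)) is O(file_affidavit → ¬escalate_specimen), and O(file_affidavit) is already established, so O(¬escalate_specimen).
Premise 8, O(run_backup → escalate_specimen), contraposes to O(¬escalate_specimen → ¬run_backup); with O(¬escalate_specimen) we get O(¬run_backup).
Premise 4 is O(arm_system → run_backup); contrapositively O(¬run_backup → ¬arm_system). Since O(¬run_backup) holds, K gives O(¬arm_system).
Premise 11 is O(dim_lights → arm_system); contrapositively O(¬arm_system → ¬dim_lights). Since O(¬arm_system) holds, K gives O(¬dim_lights).
The contrapositive of premise 10 (O(¬retain_blueprint → dim_lights)) is O(¬dim_lights → retain_blueprint), and O(¬dim_lights) is already established, so O(retain_blueprint).
Premises 1, 2, 3, 6, 7, 12 do not contribute to this derivation.
Thus O(retain_blueprint), which is F(¬retain_blueprint): ¬retain_blueprint is forbidden.

Forbidden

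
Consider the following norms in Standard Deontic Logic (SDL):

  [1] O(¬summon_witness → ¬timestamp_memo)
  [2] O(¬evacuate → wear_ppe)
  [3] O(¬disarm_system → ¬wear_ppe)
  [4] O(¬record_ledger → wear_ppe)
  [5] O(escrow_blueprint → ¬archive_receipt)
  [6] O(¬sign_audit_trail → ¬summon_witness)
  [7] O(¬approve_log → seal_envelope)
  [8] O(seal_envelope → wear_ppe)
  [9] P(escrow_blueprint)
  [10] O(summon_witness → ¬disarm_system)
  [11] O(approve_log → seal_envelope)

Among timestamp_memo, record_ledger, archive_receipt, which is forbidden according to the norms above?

timestamp_memo

Premises 7 and 11 are O(¬approve_log → seal_envelope) and O(approve_log → seal_envelope); every ideal world satisfies ¬approve_log or approve_log, so in either case seal_envelope holds — hence O(seal_envelope).
With premise 8, O(seal_envelope → wear_ppe), the K-axiom yields O(wear_ppe).
The contrapositive of premise 3 (O(¬disarm_system → ¬wear_ppe)) is O(wear_ppe → disarm_system), and O(wear_ppe) is already established, so O(disarm_system).
Premise 10 is O(summon_witness → ¬disarm_system); contrapositively O(disarm_system → ¬summon_witness). Since O(disarm_system) holds, K gives O(¬summon_witness).
Applying K to premise 1 (O(¬summon_witness → ¬timestamp_memo)) and O(¬summon_witness) yields O(¬timestamp_memo).
So O(¬timestamp_memo) holds, i.e. timestamp_memo is forbidden. None of the other listed options is forbidden under the premises.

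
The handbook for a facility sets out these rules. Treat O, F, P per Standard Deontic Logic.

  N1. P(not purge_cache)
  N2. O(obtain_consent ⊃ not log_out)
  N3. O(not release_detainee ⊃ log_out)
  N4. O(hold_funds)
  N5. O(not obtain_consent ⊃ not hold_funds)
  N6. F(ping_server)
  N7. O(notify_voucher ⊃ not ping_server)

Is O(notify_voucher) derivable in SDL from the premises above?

Premise 7 is O(notify_voucher ⊃ not ping_server); even if O(not ping_server) held, inferring O(notify_voucher) would be affirming the consequent — invalid.
No other premise forces O(notify_voucher). An ideal world satisfying every premise can still have notify_voucher false, so O(notify_voucher) is not derivable.

No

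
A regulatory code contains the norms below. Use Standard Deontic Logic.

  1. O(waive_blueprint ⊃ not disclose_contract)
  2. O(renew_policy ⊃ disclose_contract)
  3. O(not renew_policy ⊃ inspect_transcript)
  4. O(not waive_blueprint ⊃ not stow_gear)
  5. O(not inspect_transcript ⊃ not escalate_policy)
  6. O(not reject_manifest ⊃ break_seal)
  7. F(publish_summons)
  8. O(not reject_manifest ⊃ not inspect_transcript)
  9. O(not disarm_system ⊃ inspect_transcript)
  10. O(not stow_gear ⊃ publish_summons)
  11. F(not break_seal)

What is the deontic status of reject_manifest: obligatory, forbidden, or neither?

Obligatory

Premise 7 is F(publish_summons), i.e. O(not publish_summons).
Premise 10, O(not stow_gear ⊃ publish_summons), contraposes to O(not publish_summons ⊃ stow_gear); with O(not publish_summons) we get O(stow_gear).
Premise 4 is O(not waive_blueprint ⊃ not stow_gear); contrapositively O(stow_gear ⊃ waive_blueprint). Since O(stow_gear) holds, K gives O(waive_blueprint).
Premise 1 is O(waive_blueprint ⊃ not disclose_contract); since O(waive_blueprint), deontic closure gives O(not disclose_contract).
Premise 2, O(renew_policy ⊃ disclose_contract), contraposes to O(not disclose_contract ⊃ not renew_policy); with O(not disclose_contract) we get O(not renew_policy).
From O(not renew_policy) and premise 3, O(not renew_policy ⊃ inspect_transcript), we obtain O(inspect_transcript).
Premise 8, O(not reject_manifest ⊃ not inspect_transcript), contraposes to O(inspect_transcript ⊃ reject_manifest); with O(inspect_transcript) we get O(reject_manifest).
Premises 5, 6, 9, 11 do not contribute to this derivation.
Hence reject_manifest is obligatory.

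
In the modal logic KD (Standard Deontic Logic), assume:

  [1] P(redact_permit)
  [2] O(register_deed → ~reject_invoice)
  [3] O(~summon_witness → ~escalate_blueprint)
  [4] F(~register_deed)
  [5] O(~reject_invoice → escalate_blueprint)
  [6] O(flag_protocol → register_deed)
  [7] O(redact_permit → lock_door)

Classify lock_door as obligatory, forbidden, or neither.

Neither

Premise 7 is O(redact_permit → lock_door), but O(redact_permit) is not derivable from the premises (the permission P(redact_permit) asserts only ~O(~redact_permit), not O(redact_permit)), so it does not yield O(lock_door).
No premise or chain of K-axiom applications forces O(lock_door), and none forces O(~lock_door). So lock_door is neither obligatory nor forbidden under these norms.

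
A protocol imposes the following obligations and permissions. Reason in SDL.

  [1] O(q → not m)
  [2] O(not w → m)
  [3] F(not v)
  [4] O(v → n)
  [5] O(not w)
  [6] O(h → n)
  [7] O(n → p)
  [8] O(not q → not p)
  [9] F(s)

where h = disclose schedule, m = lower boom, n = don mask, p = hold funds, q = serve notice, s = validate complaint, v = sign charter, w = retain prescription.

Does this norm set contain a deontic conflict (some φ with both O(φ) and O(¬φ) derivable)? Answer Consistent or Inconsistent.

Premise 3 is F(not v), i.e. O(v).
With premise 4, O(v → n), the K-axiom yields O(n).
Premise 7 is O(n → p); since O(n), deontic closure gives O(p).
Premise 8, O(not q → not p), contraposes to O(p → q); with O(p) we get O(q).
With premise 1, O(q → not m), the K-axiom yields O(not m).
The contrapositive of premise 2 (O(not w → m)) is O(not m → w), and O(not m) is already established, so O(w).
However, premise 5 gives O(not w).
We now have both O(w) and O(not w) — w is simultaneously obligatory and forbidden, violating the D-axiom.

Inconsistent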